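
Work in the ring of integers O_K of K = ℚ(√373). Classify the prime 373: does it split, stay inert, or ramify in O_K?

d = 373 ≡ 1 (mod 4), so O_K = ℤ[(1+√373)/2] and disc(K) = d = 373.
373 divides disc(K) = 373, so 373 ramifies.

ramifies in O_K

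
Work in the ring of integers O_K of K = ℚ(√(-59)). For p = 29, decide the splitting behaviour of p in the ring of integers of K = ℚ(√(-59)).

split — (29) = 𝔭₁𝔭₂ with 𝔭₁ ≠ 𝔭₂

-59 mod 4 = 1, hence disc K = -59 and O_K = ℤ[(1+√-59)/2].
disc(K) = -59 is not divisible by 29; 29 is unramified.
Compute (-59/29) via Euler: 28^((29-1)/2) mod 29 = 1, so (-59/29) = 1.
(-59/29) = 1, so 29 splits.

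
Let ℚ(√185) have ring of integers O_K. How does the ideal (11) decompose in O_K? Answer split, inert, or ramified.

185 mod 4 = 1, hence disc K = 185 and O_K = ℤ[(1+√185)/2].
11 ∤ 185, so 11 is unramified.
Legendre symbol by Euler's criterion: (185/11) ≡ 185^5 ≡ 1 (mod 11), i.e. (185/11) = 1.
Legendre symbol 1 ⇒ 11 is split.

split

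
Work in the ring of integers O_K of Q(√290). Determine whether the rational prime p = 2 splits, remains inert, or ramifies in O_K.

ramified

d = 290 ≡ 2 (mod 4), so O_K = ℤ[√290] and disc(K) = 4d = 1160.
Ramification test: 2 | 1160. The prime 2 ramifies in K.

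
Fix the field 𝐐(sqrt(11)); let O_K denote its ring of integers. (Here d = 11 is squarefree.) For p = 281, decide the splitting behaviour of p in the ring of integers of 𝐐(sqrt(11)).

Since 11 ≢ 1 mod 4, the ring of integers is ℤ[√11] with discriminant 4·11 = 44.
disc(K) = 44 is not divisible by 281; 281 is unramified.
(11/281) = 11^140 mod 281 = 280, giving Legendre symbol -1.
Legendre symbol -1 ⇒ 281 is inert.

p is inert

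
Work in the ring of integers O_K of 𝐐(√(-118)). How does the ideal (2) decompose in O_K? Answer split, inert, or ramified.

p ramifies

-118 mod 4 = 2, hence disc K = 4·(-118) = -472 and O_K = ℤ[√-118].
Ramification test: 2 | -472. The prime 2 ramifies in K.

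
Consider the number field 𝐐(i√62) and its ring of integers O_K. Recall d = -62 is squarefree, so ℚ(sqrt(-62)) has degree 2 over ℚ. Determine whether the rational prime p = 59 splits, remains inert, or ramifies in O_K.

-62 mod 4 = 2, hence disc K = 4·(-62) = -248 and O_K = ℤ[√-62].
59 ∤ -248, so 59 is unramified.
Legendre symbol by Euler's criterion: (-62/59) ≡ (-62)^29 ≡ 58 (mod 59), i.e. (-62/59) = -1.
(-62/59) = -1, so 59 is inert.

59 remains inert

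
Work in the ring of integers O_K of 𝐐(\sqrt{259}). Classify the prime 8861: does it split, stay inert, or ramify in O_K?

259 mod 4 = 3, hence disc K = 4·259 = 1036 and O_K = ℤ[√259].
Since gcd(8861, 1036) = 1 the prime 8861 does not ramify.
Compute (259/8861) via Euler: 259^((8861-1)/2) mod 8861 = 1, so (259/8861) = 1.
(259/8861) = 1, so 8861 splits.

split — (8861) = 𝔭₁𝔭₂ with 𝔭₁ ≠ 𝔭₂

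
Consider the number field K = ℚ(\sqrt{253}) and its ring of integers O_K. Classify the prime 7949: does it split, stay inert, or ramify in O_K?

Since 253 ≡ 1 mod 4, the ring of integers is ℤ[(1+√253)/2] with discriminant 253.
7949 ∤ 253, so 7949 is unramified.
(253/7949) = 253^3974 mod 7949 = 1, giving Legendre symbol 1.
d is a quadratic residue mod p, hence 7949 splits in O_K.

p splits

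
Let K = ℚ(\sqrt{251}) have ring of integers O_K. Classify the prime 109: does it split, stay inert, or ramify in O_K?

Since 251 ≢ 1 mod 4, the ring of integers is ℤ[√251] with discriminant 4·251 = 1004.
Since gcd(109, 1004) = 1 the prime 109 does not ramify.
Legendre symbol by Euler's criterion: (251/109) ≡ 251^54 ≡ 108 (mod 109), i.e. (251/109) = -1.
(251/109) = -1, so 109 is inert.

109 remains inert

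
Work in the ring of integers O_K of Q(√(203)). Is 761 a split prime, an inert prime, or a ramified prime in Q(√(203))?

inert — (761) stays prime in O_K

Since 203 ≢ 1 mod 4, the ring of integers is ℤ[√203] with discriminant 4·203 = 812.
761 ∤ 812, so 761 is unramified.
Euler's criterion: 203^380 mod 761 = 760. Thus (203|761) = -1.
(203/761) = -1, so 761 is inert.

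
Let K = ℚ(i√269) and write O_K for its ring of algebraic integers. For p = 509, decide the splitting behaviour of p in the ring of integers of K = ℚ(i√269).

inert

Since -269 ≢ 1 mod 4, the ring of integers is ℤ[√-269] with discriminant 4·(-269) = -1076.
509 ∤ -1076, so 509 is unramified.
Euler's criterion: (-269)^254 mod 509 = 508. Thus (-269|509) = -1.
d is a non-residue mod p, hence 509 remains inert in O_K.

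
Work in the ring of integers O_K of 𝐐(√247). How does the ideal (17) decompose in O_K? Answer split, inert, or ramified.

17 splits in O_K

247 mod 4 = 3, hence disc K = 4·247 = 988 and O_K = ℤ[√247].
disc(K) = 988 is not divisible by 17; 17 is unramified.
Euler's criterion: 247^8 mod 17 = 1. Thus (247|17) = 1.
d is a quadratic residue mod p, hence 17 splits in O_K.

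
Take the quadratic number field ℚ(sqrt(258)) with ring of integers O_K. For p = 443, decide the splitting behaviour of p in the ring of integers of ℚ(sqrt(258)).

split

d = 258 ≡ 2 (mod 4), so O_K = ℤ[√258] and disc(K) = 4d = 1032.
disc(K) = 1032 is not divisible by 443; 443 is unramified.
Euler's criterion: 258^221 mod 443 = 1. Thus (258|443) = 1.
(258/443) = 1, so 443 splits.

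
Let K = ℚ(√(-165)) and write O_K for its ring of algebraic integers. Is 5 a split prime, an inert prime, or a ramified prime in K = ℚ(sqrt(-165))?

ramified — (5) = 𝔭²

-165 mod 4 = 3, hence disc K = 4·(-165) = -660 and O_K = ℤ[√-165].
Ramification test: 5 | -660. The prime 5 ramifies in K.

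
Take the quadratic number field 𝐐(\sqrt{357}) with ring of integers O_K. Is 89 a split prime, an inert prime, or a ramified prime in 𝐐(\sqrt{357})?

d = 357 ≡ 1 (mod 4), so O_K = ℤ[(1+√357)/2] and disc(K) = d = 357.
89 ∤ 357, so 89 is unramified.
(357/89) = 1^44 mod 89 = 1, giving Legendre symbol 1.
(357/89) = 1, so 89 splits.

p splits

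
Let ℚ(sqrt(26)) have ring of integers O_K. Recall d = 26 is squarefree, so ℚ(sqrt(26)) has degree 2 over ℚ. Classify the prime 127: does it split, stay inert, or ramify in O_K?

split

d = 26 ≡ 2 (mod 4), so O_K = ℤ[√26] and disc(K) = 4d = 104.
127 ∤ 104, so 127 is unramified.
(26/127) = 26^63 mod 127 = 1, giving Legendre symbol 1.
Legendre symbol 1 ⇒ 127 is split.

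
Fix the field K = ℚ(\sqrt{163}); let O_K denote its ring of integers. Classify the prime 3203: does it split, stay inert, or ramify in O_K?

163 mod 4 = 3, hence disc K = 4·163 = 652 and O_K = ℤ[√163].
3203 ∤ 652, so 3203 is unramified.
Legendre symbol by Euler's criterion: (163/3203) ≡ 163^1601 ≡ 1 (mod 3203), i.e. (163/3203) = 1.
Legendre symbol 1 ⇒ 3203 is split.

3203 splits in O_K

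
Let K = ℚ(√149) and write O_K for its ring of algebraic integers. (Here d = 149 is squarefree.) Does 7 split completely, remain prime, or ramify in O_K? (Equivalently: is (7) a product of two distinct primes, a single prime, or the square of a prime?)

split — (7) = 𝔭₁𝔭₂ with 𝔭₁ ≠ 𝔭₂

Since 149 ≡ 1 mod 4, the ring of integers is ℤ[(1+√149)/2] with discriminant 149.
7 ∤ 149, so 7 is unramified.
Euler's criterion: 149^3 mod 7 = 1. Thus (149|7) = 1.
(149/7) = 1, so 7 splits.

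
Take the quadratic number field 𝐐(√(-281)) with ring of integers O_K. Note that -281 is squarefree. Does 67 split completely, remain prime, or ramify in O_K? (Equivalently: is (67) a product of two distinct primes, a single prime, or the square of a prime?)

Since -281 ≢ 1 mod 4, the ring of integers is ℤ[√-281] with discriminant 4·(-281) = -1124.
disc(K) = -1124 is not divisible by 67; 67 is unramified.
Euler's criterion: (-281)^33 mod 67 = 1. Thus (-281|67) = 1.
Legendre symbol 1 ⇒ 67 is split.

splits completely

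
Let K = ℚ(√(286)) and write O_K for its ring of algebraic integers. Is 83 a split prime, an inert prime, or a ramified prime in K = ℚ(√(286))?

286 mod 4 = 2, hence disc K = 4·286 = 1144 and O_K = ℤ[√286].
Since gcd(83, 1144) = 1 the prime 83 does not ramify.
Euler's criterion: 286^41 mod 83 = 1. Thus (286|83) = 1.
(286/83) = 1, so 83 splits.

83 splits in O_K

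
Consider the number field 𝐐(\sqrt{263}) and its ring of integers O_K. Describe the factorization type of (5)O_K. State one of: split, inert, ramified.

remains prime (inert)

d = 263 ≡ 3 (mod 4), so O_K = ℤ[√263] and disc(K) = 4d = 1052.
disc(K) = 1052 is not divisible by 5; 5 is unramified.
(263/5) = 3^2 mod 5 = 4, giving Legendre symbol -1.
(263/5) = -1, so 5 is inert.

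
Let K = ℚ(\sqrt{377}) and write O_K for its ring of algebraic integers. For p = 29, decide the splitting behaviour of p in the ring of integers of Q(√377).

Since 377 ≡ 1 mod 4, the ring of integers is ℤ[(1+√377)/2] with discriminant 377.
disc(K) = 377 = 29·13, so p = 29 is ramified.

29 is ramified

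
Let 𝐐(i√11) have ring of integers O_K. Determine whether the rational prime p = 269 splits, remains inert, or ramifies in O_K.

269 splits in O_K

d = -11 ≡ 1 (mod 4), so O_K = ℤ[(1+√-11)/2] and disc(K) = d = -11.
disc(K) = -11 is not divisible by 269; 269 is unramified.
Compute (-11/269) via Euler: 258^((269-1)/2) mod 269 = 1, so (-11/269) = 1.
Legendre symbol 1 ⇒ 269 is split.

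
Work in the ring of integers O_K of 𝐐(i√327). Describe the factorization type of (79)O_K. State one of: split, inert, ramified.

-327 mod 4 = 1, hence disc K = -327 and O_K = ℤ[(1+√-327)/2].
disc(K) = -327 is not divisible by 79; 79 is unramified.
Euler's criterion: (-327)^39 mod 79 = 78. Thus (-327|79) = -1.
d is a non-residue mod p, hence 79 remains inert in O_K.

remains prime (inert)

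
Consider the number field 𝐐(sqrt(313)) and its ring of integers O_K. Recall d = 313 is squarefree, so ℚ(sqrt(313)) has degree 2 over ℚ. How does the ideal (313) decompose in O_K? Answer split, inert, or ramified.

313 is ramified

313 mod 4 = 1, hence disc K = 313 and O_K = ℤ[(1+√313)/2].
313 divides disc(K) = 313, so 313 ramifies.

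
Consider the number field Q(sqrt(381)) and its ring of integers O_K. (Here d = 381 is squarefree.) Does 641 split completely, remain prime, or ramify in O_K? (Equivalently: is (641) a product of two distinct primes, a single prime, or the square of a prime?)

Since 381 ≡ 1 mod 4, the ring of integers is ℤ[(1+√381)/2] with discriminant 381.
Since gcd(641, 381) = 1 the prime 641 does not ramify.
Legendre symbol by Euler's criterion: (381/641) ≡ 381^320 ≡ 1 (mod 641), i.e. (381/641) = 1.
d is a quadratic residue mod p, hence 641 splits in O_K.

split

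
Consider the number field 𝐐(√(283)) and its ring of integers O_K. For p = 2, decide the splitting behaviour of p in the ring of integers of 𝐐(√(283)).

Since 283 ≢ 1 mod 4, the ring of integers is ℤ[√283] with discriminant 4·283 = 1132.
Ramification test: 2 | 1132. The prime 2 ramifies in K.

ramified — (2) = 𝔭²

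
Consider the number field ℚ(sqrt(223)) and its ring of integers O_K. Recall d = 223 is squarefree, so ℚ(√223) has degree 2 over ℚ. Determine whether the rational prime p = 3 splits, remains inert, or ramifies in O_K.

split — (3) = 𝔭₁𝔭₂ with 𝔭₁ ≠ 𝔭₂

223 mod 4 = 3, hence disc K = 4·223 = 892 and O_K = ℤ[√223].
3 ∤ 892, so 3 is unramified.
(223/3) = 1^1 mod 3 = 1, giving Legendre symbol 1.
d is a quadratic residue mod p, hence 3 splits in O_K.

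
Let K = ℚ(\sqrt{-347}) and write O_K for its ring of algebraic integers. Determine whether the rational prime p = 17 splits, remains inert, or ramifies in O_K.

17 remains inert

Since -347 ≡ 1 mod 4, the ring of integers is ℤ[(1+√-347)/2] with discriminant -347.
disc(K) = -347 is not divisible by 17; 17 is unramified.
(-347/17) = 10^8 mod 17 = 16, giving Legendre symbol -1.
(-347/17) = -1, so 17 is inert.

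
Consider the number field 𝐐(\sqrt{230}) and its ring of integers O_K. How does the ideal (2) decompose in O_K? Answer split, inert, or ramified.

ramified

Since 230 ≢ 1 mod 4, the ring of integers is ℤ[√230] with discriminant 4·230 = 920.
2 divides disc(K) = 920, so 2 ramifies.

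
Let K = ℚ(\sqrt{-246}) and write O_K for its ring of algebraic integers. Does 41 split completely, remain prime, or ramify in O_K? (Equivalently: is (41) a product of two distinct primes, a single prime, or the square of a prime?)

d = -246 ≡ 2 (mod 4), so O_K = ℤ[√-246] and disc(K) = 4d = -984.
41 divides disc(K) = -984, so 41 ramifies.

ramifies in O_K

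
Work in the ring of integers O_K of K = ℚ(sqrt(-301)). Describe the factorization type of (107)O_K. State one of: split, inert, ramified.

Since -301 ≢ 1 mod 4, the ring of integers is ℤ[√-301] with discriminant 4·(-301) = -1204.
Since gcd(107, -1204) = 1 the prime 107 does not ramify.
Euler's criterion: (-301)^53 mod 107 = 106. Thus (-301|107) = -1.
Legendre symbol -1 ⇒ 107 is inert.

107 remains inert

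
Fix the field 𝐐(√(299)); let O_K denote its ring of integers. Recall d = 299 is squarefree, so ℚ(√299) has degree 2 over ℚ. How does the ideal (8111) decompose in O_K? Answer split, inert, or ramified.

splits completely

d = 299 ≡ 3 (mod 4), so O_K = ℤ[√299] and disc(K) = 4d = 1196.
Since gcd(8111, 1196) = 1 the prime 8111 does not ramify.
Compute (299/8111) via Euler: 299^((8111-1)/2) mod 8111 = 1, so (299/8111) = 1.
Legendre symbol 1 ⇒ 8111 is split.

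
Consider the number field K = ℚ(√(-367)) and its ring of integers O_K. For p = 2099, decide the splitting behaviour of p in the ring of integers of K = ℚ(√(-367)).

Since -367 ≡ 1 mod 4, the ring of integers is ℤ[(1+√-367)/2] with discriminant -367.
2099 ∤ -367, so 2099 is unramified.
(-367/2099) = 1732^1049 mod 2099 = 1, giving Legendre symbol 1.
(-367/2099) = 1, so 2099 splits.

split — (2099) = 𝔭₁𝔭₂ with 𝔭₁ ≠ 𝔭₂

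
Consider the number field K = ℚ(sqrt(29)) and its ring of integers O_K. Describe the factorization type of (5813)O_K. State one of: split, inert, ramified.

split — (5813) = 𝔭₁𝔭₂ with 𝔭₁ ≠ 𝔭₂

Since 29 ≡ 1 mod 4, the ring of integers is ℤ[(1+√29)/2] with discriminant 29.
Since gcd(5813, 29) = 1 the prime 5813 does not ramify.
Compute (29/5813) via Euler: 29^((5813-1)/2) mod 5813 = 1, so (29/5813) = 1.
d is a quadratic residue mod p, hence 5813 splits in O_K.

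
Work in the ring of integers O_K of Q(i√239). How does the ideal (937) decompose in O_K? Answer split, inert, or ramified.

937 splits in O_K

d = -239 ≡ 1 (mod 4), so O_K = ℤ[(1+√-239)/2] and disc(K) = d = -239.
Since gcd(937, -239) = 1 the prime 937 does not ramify.
Euler's criterion: (-239)^468 mod 937 = 1. Thus (-239|937) = 1.
Legendre symbol 1 ⇒ 937 is split.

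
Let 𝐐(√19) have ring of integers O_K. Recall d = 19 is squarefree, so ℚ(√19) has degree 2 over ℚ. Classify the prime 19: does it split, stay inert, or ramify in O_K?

ramified — (19) = 𝔭²

d = 19 ≡ 3 (mod 4), so O_K = ℤ[√19] and disc(K) = 4d = 76.
Ramification test: 19 | 76. The prime 19 ramifies in K.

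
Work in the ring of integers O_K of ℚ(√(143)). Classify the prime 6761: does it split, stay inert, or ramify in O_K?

p is inert

143 mod 4 = 3, hence disc K = 4·143 = 572 and O_K = ℤ[√143].
Since gcd(6761, 572) = 1 the prime 6761 does not ramify.
Legendre symbol by Euler's criterion: (143/6761) ≡ 143^3380 ≡ 6760 (mod 6761), i.e. (143/6761) = -1.
d is a non-residue mod p, hence 6761 remains inert in O_K.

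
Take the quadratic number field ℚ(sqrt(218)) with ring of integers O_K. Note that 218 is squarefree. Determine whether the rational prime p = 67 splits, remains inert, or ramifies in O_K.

splits completely

218 mod 4 = 2, hence disc K = 4·218 = 872 and O_K = ℤ[√218].
disc(K) = 872 is not divisible by 67; 67 is unramified.
(218/67) = 17^33 mod 67 = 1, giving Legendre symbol 1.
(218/67) = 1, so 67 splits.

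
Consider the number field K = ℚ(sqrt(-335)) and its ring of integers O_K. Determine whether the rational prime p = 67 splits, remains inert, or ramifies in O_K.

-335 mod 4 = 1, hence disc K = -335 and O_K = ℤ[(1+√-335)/2].
disc(K) = -335 = 67·(-5), so p = 67 is ramified.

67 is ramified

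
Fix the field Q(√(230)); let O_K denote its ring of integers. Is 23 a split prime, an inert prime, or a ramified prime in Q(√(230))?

ramifies in O_K

Since 230 ≢ 1 mod 4, the ring of integers is ℤ[√230] with discriminant 4·230 = 920.
23 divides disc(K) = 920, so 23 ramifies.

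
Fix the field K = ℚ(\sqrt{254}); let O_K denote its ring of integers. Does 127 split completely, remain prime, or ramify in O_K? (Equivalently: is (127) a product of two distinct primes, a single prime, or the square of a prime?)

Since 254 ≢ 1 mod 4, the ring of integers is ℤ[√254] with discriminant 4·254 = 1016.
disc(K) = 1016 = 127·8, so p = 127 is ramified.

ramifies in O_K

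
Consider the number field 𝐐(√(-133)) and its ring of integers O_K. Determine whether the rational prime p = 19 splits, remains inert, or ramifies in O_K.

-133 mod 4 = 3, hence disc K = 4·(-133) = -532 and O_K = ℤ[√-133].
19 divides disc(K) = -532, so 19 ramifies.

p ramifies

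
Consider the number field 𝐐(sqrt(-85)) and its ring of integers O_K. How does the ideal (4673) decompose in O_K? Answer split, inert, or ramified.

-85 mod 4 = 3, hence disc K = 4·(-85) = -340 and O_K = ℤ[√-85].
disc(K) = -340 is not divisible by 4673; 4673 is unramified.
Compute (-85/4673) via Euler: 4588^((4673-1)/2) mod 4673 = 4672, so (-85/4673) = -1.
Legendre symbol -1 ⇒ 4673 is inert.

inert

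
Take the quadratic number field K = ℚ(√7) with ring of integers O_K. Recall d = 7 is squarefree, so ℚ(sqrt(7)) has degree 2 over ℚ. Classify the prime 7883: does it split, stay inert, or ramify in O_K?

7 mod 4 = 3, hence disc K = 4·7 = 28 and O_K = ℤ[√7].
Since gcd(7883, 28) = 1 the prime 7883 does not ramify.
Legendre symbol by Euler's criterion: (7/7883) ≡ 7^3941 ≡ 7882 (mod 7883), i.e. (7/7883) = -1.
(7/7883) = -1, so 7883 is inert.

inert — (7883) stays prime in O_K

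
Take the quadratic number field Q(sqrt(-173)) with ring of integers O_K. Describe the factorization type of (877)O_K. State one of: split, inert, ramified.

remains prime (inert)

d = -173 ≡ 3 (mod 4), so O_K = ℤ[√-173] and disc(K) = 4d = -692.
disc(K) = -692 is not divisible by 877; 877 is unramified.
Compute (-173/877) via Euler: 704^((877-1)/2) mod 877 = 876, so (-173/877) = -1.
d is a non-residue mod p, hence 877 remains inert in O_K.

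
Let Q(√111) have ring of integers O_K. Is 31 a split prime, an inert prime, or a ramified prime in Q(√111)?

d = 111 ≡ 3 (mod 4), so O_K = ℤ[√111] and disc(K) = 4d = 444.
Since gcd(31, 444) = 1 the prime 31 does not ramify.
Legendre symbol by Euler's criterion: (111/31) ≡ 111^15 ≡ 1 (mod 31), i.e. (111/31) = 1.
d is a quadratic residue mod p, hence 31 splits in O_K.

splits completely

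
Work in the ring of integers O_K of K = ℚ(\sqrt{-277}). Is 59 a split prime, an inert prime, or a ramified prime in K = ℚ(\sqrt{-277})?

inert

d = -277 ≡ 3 (mod 4), so O_K = ℤ[√-277] and disc(K) = 4d = -1108.
disc(K) = -1108 is not divisible by 59; 59 is unramified.
Euler's criterion: (-277)^29 mod 59 = 58. Thus (-277|59) = -1.
Legendre symbol -1 ⇒ 59 is inert.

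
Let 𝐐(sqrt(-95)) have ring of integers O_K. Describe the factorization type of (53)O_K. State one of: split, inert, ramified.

split — (53) = 𝔭₁𝔭₂ with 𝔭₁ ≠ 𝔭₂

d = -95 ≡ 1 (mod 4), so O_K = ℤ[(1+√-95)/2] and disc(K) = d = -95.
53 ∤ -95, so 53 is unramified.
Euler's criterion: (-95)^26 mod 53 = 1. Thus (-95|53) = 1.
Legendre symbol 1 ⇒ 53 is split.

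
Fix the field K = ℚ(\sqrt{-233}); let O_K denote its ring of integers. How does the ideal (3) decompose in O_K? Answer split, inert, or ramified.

-233 mod 4 = 3, hence disc K = 4·(-233) = -932 and O_K = ℤ[√-233].
3 ∤ -932, so 3 is unramified.
Euler's criterion: (-233)^1 mod 3 = 1. Thus (-233|3) = 1.
Legendre symbol 1 ⇒ 3 is split.

3 splits in O_K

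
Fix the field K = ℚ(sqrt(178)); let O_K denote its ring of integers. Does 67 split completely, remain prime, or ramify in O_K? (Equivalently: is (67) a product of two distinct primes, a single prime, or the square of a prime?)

inert — (67) stays prime in O_K

178 mod 4 = 2, hence disc K = 4·178 = 712 and O_K = ℤ[√178].
Since gcd(67, 712) = 1 the prime 67 does not ramify.
(178/67) = 44^33 mod 67 = 66, giving Legendre symbol -1.
d is a non-residue mod p, hence 67 remains inert in O_K.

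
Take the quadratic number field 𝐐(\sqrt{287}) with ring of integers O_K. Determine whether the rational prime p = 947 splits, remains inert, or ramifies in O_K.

inert — (947) stays prime in O_K

287 mod 4 = 3, hence disc K = 4·287 = 1148 and O_K = ℤ[√287].
disc(K) = 1148 is not divisible by 947; 947 is unramified.
Compute (287/947) via Euler: 287^((947-1)/2) mod 947 = 946, so (287/947) = -1.
d is a non-residue mod p, hence 947 remains inert in O_K.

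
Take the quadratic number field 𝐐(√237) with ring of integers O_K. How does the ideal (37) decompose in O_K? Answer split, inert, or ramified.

inert — (37) stays prime in O_K

Since 237 ≡ 1 mod 4, the ring of integers is ℤ[(1+√237)/2] with discriminant 237.
Since gcd(37, 237) = 1 the prime 37 does not ramify.
Euler's criterion: 237^18 mod 37 = 36. Thus (237|37) = -1.
Legendre symbol -1 ⇒ 37 is inert.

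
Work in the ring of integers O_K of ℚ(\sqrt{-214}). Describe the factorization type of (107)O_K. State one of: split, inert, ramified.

ramified — (107) = 𝔭²

-214 mod 4 = 2, hence disc K = 4·(-214) = -856 and O_K = ℤ[√-214].
107 divides disc(K) = -856, so 107 ramifies.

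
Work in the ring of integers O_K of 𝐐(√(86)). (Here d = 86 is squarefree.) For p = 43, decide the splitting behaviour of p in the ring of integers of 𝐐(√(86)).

Since 86 ≢ 1 mod 4, the ring of integers is ℤ[√86] with discriminant 4·86 = 344.
Ramification test: 43 | 344. The prime 43 ramifies in K.

ramified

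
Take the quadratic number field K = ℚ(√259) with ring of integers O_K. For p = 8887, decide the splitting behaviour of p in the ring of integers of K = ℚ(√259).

259 mod 4 = 3, hence disc K = 4·259 = 1036 and O_K = ℤ[√259].
Since gcd(8887, 1036) = 1 the prime 8887 does not ramify.
Legendre symbol by Euler's criterion: (259/8887) ≡ 259^4443 ≡ 8886 (mod 8887), i.e. (259/8887) = -1.
(259/8887) = -1, so 8887 is inert.

8887 remains inert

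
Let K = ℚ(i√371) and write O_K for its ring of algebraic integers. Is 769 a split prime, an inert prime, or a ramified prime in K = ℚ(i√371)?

split

Since -371 ≡ 1 mod 4, the ring of integers is ℤ[(1+√-371)/2] with discriminant -371.
769 ∤ -371, so 769 is unramified.
(-371/769) = 398^384 mod 769 = 1, giving Legendre symbol 1.
d is a quadratic residue mod p, hence 769 splits in O_K.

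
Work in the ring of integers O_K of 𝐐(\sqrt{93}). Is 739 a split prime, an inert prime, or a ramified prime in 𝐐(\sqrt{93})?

p is inert

d = 93 ≡ 1 (mod 4), so O_K = ℤ[(1+√93)/2] and disc(K) = d = 93.
disc(K) = 93 is not divisible by 739; 739 is unramified.
Euler's criterion: 93^369 mod 739 = 738. Thus (93|739) = -1.
Legendre symbol -1 ⇒ 739 is inert.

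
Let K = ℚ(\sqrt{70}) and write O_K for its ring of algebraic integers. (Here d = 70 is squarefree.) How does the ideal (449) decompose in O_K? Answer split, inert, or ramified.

Since 70 ≢ 1 mod 4, the ring of integers is ℤ[√70] with discriminant 4·70 = 280.
Since gcd(449, 280) = 1 the prime 449 does not ramify.
Euler's criterion: 70^224 mod 449 = 1. Thus (70|449) = 1.
(70/449) = 1, so 449 splits.

split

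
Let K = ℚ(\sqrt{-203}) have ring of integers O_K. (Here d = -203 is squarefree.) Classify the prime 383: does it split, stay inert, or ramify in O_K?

p is inert

Since -203 ≡ 1 mod 4, the ring of integers is ℤ[(1+√-203)/2] with discriminant -203.
383 ∤ -203, so 383 is unramified.
(-203/383) = 180^191 mod 383 = 382, giving Legendre symbol -1.
Legendre symbol -1 ⇒ 383 is inert.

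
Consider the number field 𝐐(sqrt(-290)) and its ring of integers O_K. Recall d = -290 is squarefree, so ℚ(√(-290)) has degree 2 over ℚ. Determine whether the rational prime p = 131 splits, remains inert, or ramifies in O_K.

131 remains inert

Since -290 ≢ 1 mod 4, the ring of integers is ℤ[√-290] with discriminant 4·(-290) = -1160.
disc(K) = -1160 is not divisible by 131; 131 is unramified.
Euler's criterion: (-290)^65 mod 131 = 130. Thus (-290|131) = -1.
Legendre symbol -1 ⇒ 131 is inert.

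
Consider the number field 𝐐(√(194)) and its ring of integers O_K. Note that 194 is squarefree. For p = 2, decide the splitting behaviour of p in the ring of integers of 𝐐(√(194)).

Since 194 ≢ 1 mod 4, the ring of integers is ℤ[√194] with discriminant 4·194 = 776.
disc(K) = 776 = 2·388, so p = 2 is ramified.

ramified — (2) = 𝔭²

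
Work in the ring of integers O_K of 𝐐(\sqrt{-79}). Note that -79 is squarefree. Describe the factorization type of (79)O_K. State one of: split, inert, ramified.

79 is ramified

Since -79 ≡ 1 mod 4, the ring of integers is ℤ[(1+√-79)/2] with discriminant -79.
Ramification test: 79 | -79. The prime 79 ramifies in K.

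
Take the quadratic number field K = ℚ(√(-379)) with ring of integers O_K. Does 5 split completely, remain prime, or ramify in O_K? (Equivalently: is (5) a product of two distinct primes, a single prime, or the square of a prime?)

5 splits in O_K

d = -379 ≡ 1 (mod 4), so O_K = ℤ[(1+√-379)/2] and disc(K) = d = -379.
disc(K) = -379 is not divisible by 5; 5 is unramified.
(-379/5) = 1^2 mod 5 = 1, giving Legendre symbol 1.
d is a quadratic residue mod p, hence 5 splits in O_K.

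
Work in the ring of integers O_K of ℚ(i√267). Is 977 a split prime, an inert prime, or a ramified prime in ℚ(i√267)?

p is inert

-267 mod 4 = 1, hence disc K = -267 and O_K = ℤ[(1+√-267)/2].
Since gcd(977, -267) = 1 the prime 977 does not ramify.
(-267/977) = 710^488 mod 977 = 976, giving Legendre symbol -1.
d is a non-residue mod p, hence 977 remains inert in O_K.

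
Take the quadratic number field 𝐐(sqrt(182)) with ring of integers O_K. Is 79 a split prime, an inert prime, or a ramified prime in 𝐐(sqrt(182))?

inert — (79) stays prime in O_K

182 mod 4 = 2, hence disc K = 4·182 = 728 and O_K = ℤ[√182].
Since gcd(79, 728) = 1 the prime 79 does not ramify.
Legendre symbol by Euler's criterion: (182/79) ≡ 182^39 ≡ 78 (mod 79), i.e. (182/79) = -1.
d is a non-residue mod p, hence 79 remains inert in O_K.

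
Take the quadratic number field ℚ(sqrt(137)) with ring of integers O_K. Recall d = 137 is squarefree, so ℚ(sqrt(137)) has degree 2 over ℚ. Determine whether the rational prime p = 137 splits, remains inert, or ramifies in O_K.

Since 137 ≡ 1 mod 4, the ring of integers is ℤ[(1+√137)/2] with discriminant 137.
137 divides disc(K) = 137, so 137 ramifies.

ramifies in O_K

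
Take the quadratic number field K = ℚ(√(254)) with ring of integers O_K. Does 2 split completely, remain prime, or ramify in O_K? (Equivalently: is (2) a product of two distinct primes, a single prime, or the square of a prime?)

ramifies in O_K

d = 254 ≡ 2 (mod 4), so O_K = ℤ[√254] and disc(K) = 4d = 1016.
2 divides disc(K) = 1016, so 2 ramifies.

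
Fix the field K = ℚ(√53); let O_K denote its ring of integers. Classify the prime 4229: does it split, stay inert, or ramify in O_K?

53 mod 4 = 1, hence disc K = 53 and O_K = ℤ[(1+√53)/2].
Since gcd(4229, 53) = 1 the prime 4229 does not ramify.
Compute (53/4229) via Euler: 53^((4229-1)/2) mod 4229 = 1, so (53/4229) = 1.
(53/4229) = 1, so 4229 splits.

splits completely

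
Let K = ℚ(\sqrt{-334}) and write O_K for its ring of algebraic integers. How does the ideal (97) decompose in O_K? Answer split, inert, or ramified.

-334 mod 4 = 2, hence disc K = 4·(-334) = -1336 and O_K = ℤ[√-334].
Since gcd(97, -1336) = 1 the prime 97 does not ramify.
(-334/97) = 54^48 mod 97 = 1, giving Legendre symbol 1.
d is a quadratic residue mod p, hence 97 splits in O_K.

split — (97) = 𝔭₁𝔭₂ with 𝔭₁ ≠ 𝔭₂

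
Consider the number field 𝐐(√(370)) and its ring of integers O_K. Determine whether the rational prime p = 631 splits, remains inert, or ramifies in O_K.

631 remains inert

d = 370 ≡ 2 (mod 4), so O_K = ℤ[√370] and disc(K) = 4d = 1480.
Since gcd(631, 1480) = 1 the prime 631 does not ramify.
Legendre symbol by Euler's criterion: (370/631) ≡ 370^315 ≡ 630 (mod 631), i.e. (370/631) = -1.
Legendre symbol -1 ⇒ 631 is inert.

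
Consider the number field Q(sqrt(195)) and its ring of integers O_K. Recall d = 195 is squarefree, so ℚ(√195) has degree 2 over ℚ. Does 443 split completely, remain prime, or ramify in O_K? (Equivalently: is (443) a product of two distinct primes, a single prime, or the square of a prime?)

remains prime (inert)

195 mod 4 = 3, hence disc K = 4·195 = 780 and O_K = ℤ[√195].
443 ∤ 780, so 443 is unramified.
Euler's criterion: 195^221 mod 443 = 442. Thus (195|443) = -1.
(195/443) = -1, so 443 is inert.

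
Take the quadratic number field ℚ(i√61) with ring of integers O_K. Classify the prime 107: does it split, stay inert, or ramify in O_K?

-61 mod 4 = 3, hence disc K = 4·(-61) = -244 and O_K = ℤ[√-61].
disc(K) = -244 is not divisible by 107; 107 is unramified.
(-61/107) = 46^53 mod 107 = 106, giving Legendre symbol -1.
d is a non-residue mod p, hence 107 remains inert in O_K.

p is inert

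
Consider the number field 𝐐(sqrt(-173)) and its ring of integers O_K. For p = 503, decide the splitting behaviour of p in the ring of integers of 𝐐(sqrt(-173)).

Since -173 ≢ 1 mod 4, the ring of integers is ℤ[√-173] with discriminant 4·(-173) = -692.
Since gcd(503, -692) = 1 the prime 503 does not ramify.
Euler's criterion: (-173)^251 mod 503 = 502. Thus (-173|503) = -1.
d is a non-residue mod p, hence 503 remains inert in O_K.

inert — (503) stays prime in O_K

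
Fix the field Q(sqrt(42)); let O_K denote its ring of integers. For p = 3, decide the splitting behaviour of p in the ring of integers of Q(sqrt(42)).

p ramifies

Since 42 ≢ 1 mod 4, the ring of integers is ℤ[√42] with discriminant 4·42 = 168.
disc(K) = 168 = 3·56, so p = 3 is ramified.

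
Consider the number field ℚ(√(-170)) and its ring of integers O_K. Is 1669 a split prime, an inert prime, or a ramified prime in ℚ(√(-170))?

split — (1669) = 𝔭₁𝔭₂ with 𝔭₁ ≠ 𝔭₂

d = -170 ≡ 2 (mod 4), so O_K = ℤ[√-170] and disc(K) = 4d = -680.
disc(K) = -680 is not divisible by 1669; 1669 is unramified.
Legendre symbol by Euler's criterion: (-170/1669) ≡ (-170)^834 ≡ 1 (mod 1669), i.e. (-170/1669) = 1.
Legendre symbol 1 ⇒ 1669 is split.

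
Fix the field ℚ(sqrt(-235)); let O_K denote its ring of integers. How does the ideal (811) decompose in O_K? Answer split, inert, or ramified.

Since -235 ≡ 1 mod 4, the ring of integers is ℤ[(1+√-235)/2] with discriminant -235.
Since gcd(811, -235) = 1 the prime 811 does not ramify.
(-235/811) = 576^405 mod 811 = 1, giving Legendre symbol 1.
d is a quadratic residue mod p, hence 811 splits in O_K.

split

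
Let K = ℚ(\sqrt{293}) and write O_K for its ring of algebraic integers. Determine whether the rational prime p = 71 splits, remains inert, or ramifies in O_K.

split — (71) = 𝔭₁𝔭₂ with 𝔭₁ ≠ 𝔭₂

293 mod 4 = 1, hence disc K = 293 and O_K = ℤ[(1+√293)/2].
Since gcd(71, 293) = 1 the prime 71 does not ramify.
Legendre symbol by Euler's criterion: (293/71) ≡ 293^35 ≡ 1 (mod 71), i.e. (293/71) = 1.
(293/71) = 1, so 71 splits.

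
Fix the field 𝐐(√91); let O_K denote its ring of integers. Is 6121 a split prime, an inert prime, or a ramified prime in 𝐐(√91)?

91 mod 4 = 3, hence disc K = 4·91 = 364 and O_K = ℤ[√91].
6121 ∤ 364, so 6121 is unramified.
Legendre symbol by Euler's criterion: (91/6121) ≡ 91^3060 ≡ 1 (mod 6121), i.e. (91/6121) = 1.
d is a quadratic residue mod p, hence 6121 splits in O_K.

p splits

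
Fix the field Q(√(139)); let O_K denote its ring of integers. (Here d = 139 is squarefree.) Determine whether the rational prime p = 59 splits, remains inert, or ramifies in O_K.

59 splits in O_K

d = 139 ≡ 3 (mod 4), so O_K = ℤ[√139] and disc(K) = 4d = 556.
59 ∤ 556, so 59 is unramified.
Compute (139/59) via Euler: 21^((59-1)/2) mod 59 = 1, so (139/59) = 1.
(139/59) = 1, so 59 splits.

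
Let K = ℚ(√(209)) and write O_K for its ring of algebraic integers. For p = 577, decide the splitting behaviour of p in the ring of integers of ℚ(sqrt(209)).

577 splits in O_K

209 mod 4 = 1, hence disc K = 209 and O_K = ℤ[(1+√209)/2].
Since gcd(577, 209) = 1 the prime 577 does not ramify.
(209/577) = 209^288 mod 577 = 1, giving Legendre symbol 1.
d is a quadratic residue mod p, hence 577 splits in O_K.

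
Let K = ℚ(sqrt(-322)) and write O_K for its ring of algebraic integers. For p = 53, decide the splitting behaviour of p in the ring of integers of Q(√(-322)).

-322 mod 4 = 2, hence disc K = 4·(-322) = -1288 and O_K = ℤ[√-322].
Since gcd(53, -1288) = 1 the prime 53 does not ramify.
(-322/53) = 49^26 mod 53 = 1, giving Legendre symbol 1.
d is a quadratic residue mod p, hence 53 splits in O_K.

p splits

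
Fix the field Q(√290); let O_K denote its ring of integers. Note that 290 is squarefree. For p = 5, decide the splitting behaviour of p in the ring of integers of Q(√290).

ramified — (5) = 𝔭²

d = 290 ≡ 2 (mod 4), so O_K = ℤ[√290] and disc(K) = 4d = 1160.
5 divides disc(K) = 1160, so 5 ramifies.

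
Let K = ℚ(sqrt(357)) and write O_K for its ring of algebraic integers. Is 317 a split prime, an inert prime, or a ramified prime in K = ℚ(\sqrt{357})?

Since 357 ≡ 1 mod 4, the ring of integers is ℤ[(1+√357)/2] with discriminant 357.
Since gcd(317, 357) = 1 the prime 317 does not ramify.
Legendre symbol by Euler's criterion: (357/317) ≡ 357^158 ≡ 1 (mod 317), i.e. (357/317) = 1.
(357/317) = 1, so 317 splits.

splits completely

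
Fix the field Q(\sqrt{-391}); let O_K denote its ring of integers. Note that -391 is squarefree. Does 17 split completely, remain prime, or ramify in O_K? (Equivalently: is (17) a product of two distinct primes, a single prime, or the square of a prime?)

d = -391 ≡ 1 (mod 4), so O_K = ℤ[(1+√-391)/2] and disc(K) = d = -391.
disc(K) = -391 = 17·(-23), so p = 17 is ramified.

ramifies in O_K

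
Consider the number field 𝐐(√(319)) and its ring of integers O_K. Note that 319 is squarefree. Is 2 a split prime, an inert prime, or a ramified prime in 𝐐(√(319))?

ramified — (2) = 𝔭²

Since 319 ≢ 1 mod 4, the ring of integers is ℤ[√319] with discriminant 4·319 = 1276.
Ramification test: 2 | 1276. The prime 2 ramifies in K.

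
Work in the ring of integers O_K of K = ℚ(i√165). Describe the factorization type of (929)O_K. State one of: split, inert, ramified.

p is inert

d = -165 ≡ 3 (mod 4), so O_K = ℤ[√-165] and disc(K) = 4d = -660.
disc(K) = -660 is not divisible by 929; 929 is unramified.
Euler's criterion: (-165)^464 mod 929 = 928. Thus (-165|929) = -1.
Legendre symbol -1 ⇒ 929 is inert.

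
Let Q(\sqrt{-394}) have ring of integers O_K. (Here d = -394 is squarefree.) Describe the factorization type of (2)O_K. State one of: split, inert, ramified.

ramifies in O_K

-394 mod 4 = 2, hence disc K = 4·(-394) = -1576 and O_K = ℤ[√-394].
Ramification test: 2 | -1576. The prime 2 ramifies in K.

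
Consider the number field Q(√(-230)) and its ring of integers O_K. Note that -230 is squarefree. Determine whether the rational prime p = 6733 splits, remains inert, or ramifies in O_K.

Since -230 ≢ 1 mod 4, the ring of integers is ℤ[√-230] with discriminant 4·(-230) = -920.
disc(K) = -920 is not divisible by 6733; 6733 is unramified.
Legendre symbol by Euler's criterion: (-230/6733) ≡ (-230)^3366 ≡ 6732 (mod 6733), i.e. (-230/6733) = -1.
(-230/6733) = -1, so 6733 is inert.

inert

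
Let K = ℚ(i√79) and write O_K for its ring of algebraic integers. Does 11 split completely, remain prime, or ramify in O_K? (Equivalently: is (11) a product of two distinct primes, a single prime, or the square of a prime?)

Since -79 ≡ 1 mod 4, the ring of integers is ℤ[(1+√-79)/2] with discriminant -79.
disc(K) = -79 is not divisible by 11; 11 is unramified.
Compute (-79/11) via Euler: 9^((11-1)/2) mod 11 = 1, so (-79/11) = 1.
(-79/11) = 1, so 11 splits.

11 splits in O_K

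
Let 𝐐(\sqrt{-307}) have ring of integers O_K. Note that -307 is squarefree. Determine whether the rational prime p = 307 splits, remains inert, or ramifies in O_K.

d = -307 ≡ 1 (mod 4), so O_K = ℤ[(1+√-307)/2] and disc(K) = d = -307.
307 divides disc(K) = -307, so 307 ramifies.

ramifies in O_K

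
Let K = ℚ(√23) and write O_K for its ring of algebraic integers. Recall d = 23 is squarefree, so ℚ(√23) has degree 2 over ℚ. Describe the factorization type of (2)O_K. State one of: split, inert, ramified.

ramified

Since 23 ≢ 1 mod 4, the ring of integers is ℤ[√23] with discriminant 4·23 = 92.
disc(K) = 92 = 2·46, so p = 2 is ramified.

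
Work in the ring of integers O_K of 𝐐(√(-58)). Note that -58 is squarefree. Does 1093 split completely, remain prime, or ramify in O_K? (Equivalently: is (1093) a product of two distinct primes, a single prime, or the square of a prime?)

1093 remains inert

d = -58 ≡ 2 (mod 4), so O_K = ℤ[√-58] and disc(K) = 4d = -232.
disc(K) = -232 is not divisible by 1093; 1093 is unramified.
Legendre symbol by Euler's criterion: (-58/1093) ≡ (-58)^546 ≡ 1092 (mod 1093), i.e. (-58/1093) = -1.
Legendre symbol -1 ⇒ 1093 is inert.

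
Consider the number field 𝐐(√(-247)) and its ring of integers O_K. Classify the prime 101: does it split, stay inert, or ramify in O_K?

-247 mod 4 = 1, hence disc K = -247 and O_K = ℤ[(1+√-247)/2].
disc(K) = -247 is not divisible by 101; 101 is unramified.
(-247/101) = 56^50 mod 101 = 1, giving Legendre symbol 1.
(-247/101) = 1, so 101 splits.

p splits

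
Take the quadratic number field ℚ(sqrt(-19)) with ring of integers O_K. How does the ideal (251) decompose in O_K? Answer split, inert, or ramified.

d = -19 ≡ 1 (mod 4), so O_K = ℤ[(1+√-19)/2] and disc(K) = d = -19.
disc(K) = -19 is not divisible by 251; 251 is unramified.
Euler's criterion: (-19)^125 mod 251 = 1. Thus (-19|251) = 1.
d is a quadratic residue mod p, hence 251 splits in O_K.

splits completely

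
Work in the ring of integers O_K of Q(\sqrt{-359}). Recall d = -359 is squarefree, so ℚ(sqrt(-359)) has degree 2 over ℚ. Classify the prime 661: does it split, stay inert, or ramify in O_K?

d = -359 ≡ 1 (mod 4), so O_K = ℤ[(1+√-359)/2] and disc(K) = d = -359.
661 ∤ -359, so 661 is unramified.
(-359/661) = 302^330 mod 661 = 1, giving Legendre symbol 1.
d is a quadratic residue mod p, hence 661 splits in O_K.

p splits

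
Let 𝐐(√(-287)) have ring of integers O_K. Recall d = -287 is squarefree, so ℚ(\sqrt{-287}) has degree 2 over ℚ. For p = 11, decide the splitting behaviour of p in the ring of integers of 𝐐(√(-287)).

d = -287 ≡ 1 (mod 4), so O_K = ℤ[(1+√-287)/2] and disc(K) = d = -287.
disc(K) = -287 is not divisible by 11; 11 is unramified.
(-287/11) = 10^5 mod 11 = 10, giving Legendre symbol -1.
Legendre symbol -1 ⇒ 11 is inert.

11 remains inert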